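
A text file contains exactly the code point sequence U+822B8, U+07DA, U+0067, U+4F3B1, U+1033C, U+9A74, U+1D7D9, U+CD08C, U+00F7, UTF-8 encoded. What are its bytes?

U+822B8: 4-byte form → F2 82 8A B8.
U+07DA: 2-byte form → DF 9A.
U+0067: 1-byte form → 67.
U+4F3B1: 4-byte form → F1 8F 8E B1.
U+1033C: 4-byte form → F0 90 8C BC.
U+9A74: 3-byte form → E9 A9 B4.
U+1D7D9: 4-byte form → F0 9D 9F 99.
U+CD08C: 4-byte form → F3 8D 82 8C.
U+00F7: 2-byte form → C3 B7.
Concatenated (28 bytes): F2 82 8A B8 DF 9A 67 F1 8F 8E B1 F0 90 8C BC E9 A9 B4 F0 9D 9F 99 F3 8D 82 8C C3 B7.

F2 82 8A B8 DF 9A 67 F1 8F 8E B1 F0 90 8C BC E9 A9 B4 F0 9D 9F 99 F3 8D 82 8C C3 B7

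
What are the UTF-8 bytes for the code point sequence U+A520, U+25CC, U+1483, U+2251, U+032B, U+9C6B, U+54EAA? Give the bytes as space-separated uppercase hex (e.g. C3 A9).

EA 94 A0 E2 97 8C E1 92 83 E2 89 91 CC AB E9 B1 AB F1 94 BA AA

U+A520: 3-byte form → EA 94 A0.
U+25CC: 3-byte form → E2 97 8C.
U+1483: 3-byte form → E1 92 83.
U+2251: 3-byte form → E2 89 91.
U+032B: 2-byte form → CC AB.
U+9C6B: 3-byte form → E9 B1 AB.
U+54EAA: 4-byte form → F1 94 BA AA.
Concatenated (21 bytes): EA 94 A0 E2 97 8C E1 92 83 E2 89 91 CC AB E9 B1 AB F1 94 BA AA.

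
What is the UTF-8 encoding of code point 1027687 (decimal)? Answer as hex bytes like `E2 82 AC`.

U+FAE67 = 0xFAE67 = 1027687 decimal. In range U+10000–U+10FFFF → 4-byte form: 11110xxx 10xxxxxx 10xxxxxx 10xxxxxx.
Binary (21 bits): 011111010111001100111.
Split 3+6+6+6: 011 | 111010 | 111001 | 100111.
Byte 1: 11110011 = 0xF3.
Byte 2: 10111010 = 0xBA.
Byte 3: 10111001 = 0xB9.
Byte 4: 10100111 = 0xA7.

F3 BA B9 A7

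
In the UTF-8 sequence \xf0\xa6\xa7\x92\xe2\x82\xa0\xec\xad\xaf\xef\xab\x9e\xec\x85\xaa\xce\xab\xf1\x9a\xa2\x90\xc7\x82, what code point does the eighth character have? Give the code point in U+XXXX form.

U+01C2

Offset 0: leading byte 0xF0 = 11110000 → 4-byte char #1 = F0 A6 A7 92.
Offset 4: leading byte 0xE2 = 11100010 → 3-byte char #2 = E2 82 A0.
Offset 7: leading byte 0xEC = 11101100 → 3-byte char #3 = EC AD AF.
Offset 10: leading byte 0xEF = 11101111 → 3-byte char #4 = EF AB 9E.
Offset 13: leading byte 0xEC = 11101100 → 3-byte char #5 = EC 85 AA.
Offset 16: leading byte 0xCE = 11001110 → 2-byte char #6 = CE AB.
Offset 18: leading byte 0xF1 = 11110001 → 4-byte char #7 = F1 9A A2 90.
Offset 22: leading byte 0xC7 = 11000111 → 2-byte char #8 = C7 82.
Leading byte 0xC7 = 11000111 matches 110xxxxx → 2-byte sequence.
Byte 1: 0xC7 = 11000111, payload 00111 (5 bits).
Byte 2: 0x82 = 10000010 (10xxxxxx ✓), payload 000010.
Concatenate: 00111000010 = 0x1C2 (11 bits → U+01C2).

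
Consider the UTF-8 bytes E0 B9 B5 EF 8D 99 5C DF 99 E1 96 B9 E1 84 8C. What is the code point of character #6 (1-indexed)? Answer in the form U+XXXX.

U+110C

Offset 0: leading byte 0xE0 = 11100000 → 3-byte char #1 = E0 B9 B5.
Offset 3: leading byte 0xEF = 11101111 → 3-byte char #2 = EF 8D 99.
Offset 6: leading byte 0x5C = 01011100 → 1-byte char #3 = 5C.
Offset 7: leading byte 0xDF = 11011111 → 2-byte char #4 = DF 99.
Offset 9: leading byte 0xE1 = 11100001 → 3-byte char #5 = E1 96 B9.
Offset 12: leading byte 0xE1 = 11100001 → 3-byte char #6 = E1 84 8C.
Leading byte 0xE1 = 11100001 matches 1110xxxx → 3-byte sequence.
Byte 1: 0xE1 = 11100001, payload 0001 (4 bits).
Byte 2: 0x84 = 10000100 (10xxxxxx ✓), payload 000100.
Byte 3: 0x8C = 10001100 (10xxxxxx ✓), payload 001100.
Concatenate: 0001000100001100 = 0x110C (16 bits → U+110C).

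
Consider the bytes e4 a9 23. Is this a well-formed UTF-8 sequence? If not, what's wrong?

invalid (non-continuation byte where continuation expected)

Leading byte 0xE4 = 11100100 → 3-byte form.
Byte 3 is 0x23 = 00100011, which is not 10xxxxxx — expected a continuation byte.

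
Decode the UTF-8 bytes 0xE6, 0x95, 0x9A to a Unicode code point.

Leading byte 0xE6 = 11100110 matches 1110xxxx → 3-byte sequence.
Byte 1: 0xE6 = 11100110, payload 0110 (4 bits).
Byte 2: 0x95 = 10010101 (10xxxxxx ✓), payload 010101.
Byte 3: 0x9A = 10011010 (10xxxxxx ✓), payload 011010.
Concatenate: 0110010101011010 = 0x655A (16 bits → U+655A).

U+655A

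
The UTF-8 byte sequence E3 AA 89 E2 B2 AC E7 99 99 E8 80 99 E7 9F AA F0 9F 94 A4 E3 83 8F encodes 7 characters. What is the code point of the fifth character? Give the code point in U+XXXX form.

Offset 0: leading byte 0xE3 = 11100011 → 3-byte char #1 = E3 AA 89.
Offset 3: leading byte 0xE2 = 11100010 → 3-byte char #2 = E2 B2 AC.
Offset 6: leading byte 0xE7 = 11100111 → 3-byte char #3 = E7 99 99.
Offset 9: leading byte 0xE8 = 11101000 → 3-byte char #4 = E8 80 99.
Offset 12: leading byte 0xE7 = 11100111 → 3-byte char #5 = E7 9F AA.
Leading byte 0xE7 = 11100111 matches 1110xxxx → 3-byte sequence.
Byte 1: 0xE7 = 11100111, payload 0111 (4 bits).
Byte 2: 0x9F = 10011111 (10xxxxxx ✓), payload 011111.
Byte 3: 0xAA = 10101010 (10xxxxxx ✓), payload 101010.
Concatenate: 0111011111101010 = 0x77EA (16 bits → U+77EA).

U+77EA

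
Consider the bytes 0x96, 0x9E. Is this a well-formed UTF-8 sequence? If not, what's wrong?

Byte 0x96 = 10010110 has the form 10xxxxxx — a continuation byte — but there is no preceding leading byte.

invalid (continuation byte with no leading byte)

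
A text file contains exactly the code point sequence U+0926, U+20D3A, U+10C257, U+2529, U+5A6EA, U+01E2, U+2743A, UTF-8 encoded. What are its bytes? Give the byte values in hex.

U+0926: 3-byte form → E0 A4 A6.
U+20D3A: 4-byte form → F0 A0 B4 BA.
U+10C257: 4-byte form → F4 8C 89 97.
U+2529: 3-byte form → E2 94 A9.
U+5A6EA: 4-byte form → F1 9A 9B AA.
U+01E2: 2-byte form → C7 A2.
U+2743A: 4-byte form → F0 A7 90 BA.
Concatenated (24 bytes): E0 A4 A6 F0 A0 B4 BA F4 8C 89 97 E2 94 A9 F1 9A 9B AA C7 A2 F0 A7 90 BA.

E0 A4 A6 F0 A0 B4 BA F4 8C 89 97 E2 94 A9 F1 9A 9B AA C7 A2 F0 A7 90 BA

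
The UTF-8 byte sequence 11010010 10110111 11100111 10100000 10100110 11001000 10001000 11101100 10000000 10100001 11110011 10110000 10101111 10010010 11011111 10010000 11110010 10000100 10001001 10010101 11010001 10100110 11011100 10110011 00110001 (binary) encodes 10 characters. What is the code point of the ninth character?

U+0733

Offset 0: leading byte 0xD2 = 11010010 → 2-byte char #1 = D2 B7.
Offset 2: leading byte 0xE7 = 11100111 → 3-byte char #2 = E7 A0 A6.
Offset 5: leading byte 0xC8 = 11001000 → 2-byte char #3 = C8 88.
Offset 7: leading byte 0xEC = 11101100 → 3-byte char #4 = EC 80 A1.
Offset 10: leading byte 0xF3 = 11110011 → 4-byte char #5 = F3 B0 AF 92.
Offset 14: leading byte 0xDF = 11011111 → 2-byte char #6 = DF 90.
Offset 16: leading byte 0xF2 = 11110010 → 4-byte char #7 = F2 84 89 95.
Offset 20: leading byte 0xD1 = 11010001 → 2-byte char #8 = D1 A6.
Offset 22: leading byte 0xDC = 11011100 → 2-byte char #9 = DC B3.
Leading byte 0xDC = 11011100 matches 110xxxxx → 2-byte sequence.
Byte 1: 0xDC = 11011100, payload 11100 (5 bits).
Byte 2: 0xB3 = 10110011 (10xxxxxx ✓), payload 110011.
Concatenate: 11100110011 = 0x733 (11 bits → U+0733).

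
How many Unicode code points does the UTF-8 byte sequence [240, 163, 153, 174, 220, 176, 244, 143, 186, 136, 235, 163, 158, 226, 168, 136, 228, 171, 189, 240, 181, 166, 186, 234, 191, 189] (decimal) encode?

8

Byte at offset 0: 0xF0 = 11110000 → 4-byte char (#1). Advance 4.
Byte at offset 4: 0xDC = 11011100 → 2-byte char (#2). Advance 2.
Byte at offset 6: 0xF4 = 11110100 → 4-byte char (#3). Advance 4.
Byte at offset 10: 0xEB = 11101011 → 3-byte char (#4). Advance 3.
Byte at offset 13: 0xE2 = 11100010 → 3-byte char (#5). Advance 3.
Byte at offset 16: 0xE4 = 11100100 → 3-byte char (#6). Advance 3.
Byte at offset 19: 0xF0 = 11110000 → 4-byte char (#7). Advance 4.
Byte at offset 23: 0xEA = 11101010 → 3-byte char (#8). Advance 3.
Reached end at offset 26 after 8 code points.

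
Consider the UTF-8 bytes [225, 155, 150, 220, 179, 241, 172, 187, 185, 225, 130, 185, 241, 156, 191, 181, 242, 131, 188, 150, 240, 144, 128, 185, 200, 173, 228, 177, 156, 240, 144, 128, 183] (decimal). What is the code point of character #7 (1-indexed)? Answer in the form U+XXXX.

Offset 0: leading byte 0xE1 = 11100001 → 3-byte char #1 = E1 9B 96.
Offset 3: leading byte 0xDC = 11011100 → 2-byte char #2 = DC B3.
Offset 5: leading byte 0xF1 = 11110001 → 4-byte char #3 = F1 AC BB B9.
Offset 9: leading byte 0xE1 = 11100001 → 3-byte char #4 = E1 82 B9.
Offset 12: leading byte 0xF1 = 11110001 → 4-byte char #5 = F1 9C BF B5.
Offset 16: leading byte 0xF2 = 11110010 → 4-byte char #6 = F2 83 BC 96.
Offset 20: leading byte 0xF0 = 11110000 → 4-byte char #7 = F0 90 80 B9.
Leading byte 0xF0 = 11110000 matches 11110xxx → 4-byte sequence.
Byte 1: 0xF0 = 11110000, payload 000 (3 bits).
Byte 2: 0x90 = 10010000 (10xxxxxx ✓), payload 010000.
Byte 3: 0x80 = 10000000 (10xxxxxx ✓), payload 000000.
Byte 4: 0xB9 = 10111001 (10xxxxxx ✓), payload 111001.
Concatenate: 000010000000000111001 = 0x10039 (21 bits → U+10039).

U+10039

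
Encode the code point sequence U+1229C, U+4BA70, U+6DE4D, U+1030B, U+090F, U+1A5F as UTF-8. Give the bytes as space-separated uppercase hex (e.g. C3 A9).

U+1229C: 4-byte form → F0 92 8A 9C.
U+4BA70: 4-byte form → F1 8B A9 B0.
U+6DE4D: 4-byte form → F1 AD B9 8D.
U+1030B: 4-byte form → F0 90 8C 8B.
U+090F: 3-byte form → E0 A4 8F.
U+1A5F: 3-byte form → E1 A9 9F.
Concatenated (22 bytes): F0 92 8A 9C F1 8B A9 B0 F1 AD B9 8D F0 90 8C 8B E0 A4 8F E1 A9 9F.

F0 92 8A 9C F1 8B A9 B0 F1 AD B9 8D F0 90 8C 8B E0 A4 8F E1 A9 9F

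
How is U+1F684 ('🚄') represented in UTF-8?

F0 9F 9A 84

U+1F684 = 0x1F684 = 128644 decimal. In range U+10000–U+10FFFF → 4-byte form: 11110xxx 10xxxxxx 10xxxxxx 10xxxxxx.
Binary (21 bits): 000011111011010000100.
Split 3+6+6+6: 000 | 011111 | 011010 | 000100.
Byte 1: 11110000 = 0xF0.
Byte 2: 10011111 = 0x9F.
Byte 3: 10011010 = 0x9A.
Byte 4: 10000100 = 0x84.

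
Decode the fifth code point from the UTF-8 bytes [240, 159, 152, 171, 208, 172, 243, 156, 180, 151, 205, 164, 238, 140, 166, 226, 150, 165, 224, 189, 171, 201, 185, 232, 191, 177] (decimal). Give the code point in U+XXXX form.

U+E326

Offset 0: leading byte 0xF0 = 11110000 → 4-byte char #1 = F0 9F 98 AB.
Offset 4: leading byte 0xD0 = 11010000 → 2-byte char #2 = D0 AC.
Offset 6: leading byte 0xF3 = 11110011 → 4-byte char #3 = F3 9C B4 97.
Offset 10: leading byte 0xCD = 11001101 → 2-byte char #4 = CD A4.
Offset 12: leading byte 0xEE = 11101110 → 3-byte char #5 = EE 8C A6.
Leading byte 0xEE = 11101110 matches 1110xxxx → 3-byte sequence.
Byte 1: 0xEE = 11101110, payload 1110 (4 bits).
Byte 2: 0x8C = 10001100 (10xxxxxx ✓), payload 001100.
Byte 3: 0xA6 = 10100110 (10xxxxxx ✓), payload 100110.
Concatenate: 1110001100100110 = 0xE326 (16 bits → U+E326).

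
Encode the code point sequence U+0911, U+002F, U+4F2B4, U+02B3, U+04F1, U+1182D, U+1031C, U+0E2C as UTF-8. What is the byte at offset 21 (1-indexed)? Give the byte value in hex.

0xE0

1-indexed offset 21 is 0-indexed offset 20.
U+0911 → 3-byte form E0 A4 91 at offsets 0–2.
U+002F → 1-byte form 2F at offsets 3–3.
U+4F2B4 → 4-byte form F1 8F 8A B4 at offsets 4–7.
U+02B3 → 2-byte form CA B3 at offsets 8–9.
U+04F1 → 2-byte form D3 B1 at offsets 10–11.
U+1182D → 4-byte form F0 91 A0 AD at offsets 12–15.
U+1031C → 4-byte form F0 90 8C 9C at offsets 16–19.
U+0E2C → 3-byte form E0 B8 AC at offsets 20–22.
Offset 20 falls in char 8's range; it's byte 1 of E0 B8 AC = 0xE0.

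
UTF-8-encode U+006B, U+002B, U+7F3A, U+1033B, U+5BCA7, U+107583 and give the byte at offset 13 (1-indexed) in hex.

1-indexed offset 13 is 0-indexed offset 12.
U+006B → 1-byte form 6B at offsets 0–0.
U+002B → 1-byte form 2B at offsets 1–1.
U+7F3A → 3-byte form E7 BC BA at offsets 2–4.
U+1033B → 4-byte form F0 90 8C BB at offsets 5–8.
U+5BCA7 → 4-byte form F1 9B B2 A7 at offsets 9–12.
Offset 12 falls in char 5's range; it's byte 4 of F1 9B B2 A7 = 0xA7.

0xA7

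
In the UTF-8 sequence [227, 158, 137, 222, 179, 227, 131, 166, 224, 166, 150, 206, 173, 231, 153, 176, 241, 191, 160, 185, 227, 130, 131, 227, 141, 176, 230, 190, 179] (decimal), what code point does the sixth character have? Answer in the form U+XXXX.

Offset 0: leading byte 0xE3 = 11100011 → 3-byte char #1 = E3 9E 89.
Offset 3: leading byte 0xDE = 11011110 → 2-byte char #2 = DE B3.
Offset 5: leading byte 0xE3 = 11100011 → 3-byte char #3 = E3 83 A6.
Offset 8: leading byte 0xE0 = 11100000 → 3-byte char #4 = E0 A6 96.
Offset 11: leading byte 0xCE = 11001110 → 2-byte char #5 = CE AD.
Offset 13: leading byte 0xE7 = 11100111 → 3-byte char #6 = E7 99 B0.
Leading byte 0xE7 = 11100111 matches 1110xxxx → 3-byte sequence.
Byte 1: 0xE7 = 11100111, payload 0111 (4 bits).
Byte 2: 0x99 = 10011001 (10xxxxxx ✓), payload 011001.
Byte 3: 0xB0 = 10110000 (10xxxxxx ✓), payload 110000.
Concatenate: 0111011001110000 = 0x7670 (16 bits → U+7670).

U+7670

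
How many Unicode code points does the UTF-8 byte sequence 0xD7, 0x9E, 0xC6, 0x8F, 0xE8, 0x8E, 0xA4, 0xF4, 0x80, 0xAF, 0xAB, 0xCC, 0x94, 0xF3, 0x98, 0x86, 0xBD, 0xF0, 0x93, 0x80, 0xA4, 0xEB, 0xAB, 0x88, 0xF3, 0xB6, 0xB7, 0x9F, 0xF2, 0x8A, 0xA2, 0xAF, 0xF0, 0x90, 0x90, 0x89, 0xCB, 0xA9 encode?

Byte at offset 0: 0xD7 = 11010111 → 2-byte char (#1). Advance 2.
Byte at offset 2: 0xC6 = 11000110 → 2-byte char (#2). Advance 2.
Byte at offset 4: 0xE8 = 11101000 → 3-byte char (#3). Advance 3.
Byte at offset 7: 0xF4 = 11110100 → 4-byte char (#4). Advance 4.
Byte at offset 11: 0xCC = 11001100 → 2-byte char (#5). Advance 2.
Byte at offset 13: 0xF3 = 11110011 → 4-byte char (#6). Advance 4.
Byte at offset 17: 0xF0 = 11110000 → 4-byte char (#7). Advance 4.
Byte at offset 21: 0xEB = 11101011 → 3-byte char (#8). Advance 3.
Byte at offset 24: 0xF3 = 11110011 → 4-byte char (#9). Advance 4.
Byte at offset 28: 0xF2 = 11110010 → 4-byte char (#10). Advance 4.
Byte at offset 32: 0xF0 = 11110000 → 4-byte char (#11). Advance 4.
Byte at offset 36: 0xCB = 11001011 → 2-byte char (#12). Advance 2.
Reached end at offset 38 after 12 code points.

12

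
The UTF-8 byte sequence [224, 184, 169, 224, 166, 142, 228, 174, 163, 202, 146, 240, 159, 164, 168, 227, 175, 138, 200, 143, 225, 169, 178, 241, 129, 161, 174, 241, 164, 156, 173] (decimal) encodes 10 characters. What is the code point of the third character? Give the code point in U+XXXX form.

Offset 0: leading byte 0xE0 = 11100000 → 3-byte char #1 = E0 B8 A9.
Offset 3: leading byte 0xE0 = 11100000 → 3-byte char #2 = E0 A6 8E.
Offset 6: leading byte 0xE4 = 11100100 → 3-byte char #3 = E4 AE A3.
Leading byte 0xE4 = 11100100 matches 1110xxxx → 3-byte sequence.
Byte 1: 0xE4 = 11100100, payload 0100 (4 bits).
Byte 2: 0xAE = 10101110 (10xxxxxx ✓), payload 101110.
Byte 3: 0xA3 = 10100011 (10xxxxxx ✓), payload 100011.
Concatenate: 0100101110100011 = 0x4BA3 (16 bits → U+4BA3).

U+4BA3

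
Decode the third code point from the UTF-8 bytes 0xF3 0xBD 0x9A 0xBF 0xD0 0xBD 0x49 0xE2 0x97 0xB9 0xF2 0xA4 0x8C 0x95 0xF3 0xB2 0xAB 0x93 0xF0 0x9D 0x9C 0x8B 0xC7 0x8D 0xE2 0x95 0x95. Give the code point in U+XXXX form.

U+0049

Offset 0: leading byte 0xF3 = 11110011 → 4-byte char #1 = F3 BD 9A BF.
Offset 4: leading byte 0xD0 = 11010000 → 2-byte char #2 = D0 BD.
Offset 6: leading byte 0x49 = 01001001 → 1-byte char #3 = 49.
Leading byte 0x49 = 01001001 matches 0xxxxxxx → 1-byte sequence.
Byte 1: 0x49 = 01001001, payload 1001001 (7 bits).
Concatenate: 1001001 = 0x49 (7 bits → U+0049).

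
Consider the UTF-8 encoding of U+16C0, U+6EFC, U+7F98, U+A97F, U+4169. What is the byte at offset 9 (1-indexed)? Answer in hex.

1-indexed offset 9 is 0-indexed offset 8.
U+16C0 → 3-byte form E1 9B 80 at offsets 0–2.
U+6EFC → 3-byte form E6 BB BC at offsets 3–5.
U+7F98 → 3-byte form E7 BE 98 at offsets 6–8.
Offset 8 falls in char 3's range; it's byte 3 of E7 BE 98 = 0x98.

0x98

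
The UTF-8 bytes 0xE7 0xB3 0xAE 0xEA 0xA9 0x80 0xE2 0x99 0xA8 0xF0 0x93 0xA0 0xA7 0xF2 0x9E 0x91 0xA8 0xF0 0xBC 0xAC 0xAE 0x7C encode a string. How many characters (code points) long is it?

7

Byte at offset 0: 0xE7 = 11100111 → 3-byte char (#1). Advance 3.
Byte at offset 3: 0xEA = 11101010 → 3-byte char (#2). Advance 3.
Byte at offset 6: 0xE2 = 11100010 → 3-byte char (#3). Advance 3.
Byte at offset 9: 0xF0 = 11110000 → 4-byte char (#4). Advance 4.
Byte at offset 13: 0xF2 = 11110010 → 4-byte char (#5). Advance 4.
Byte at offset 17: 0xF0 = 11110000 → 4-byte char (#6). Advance 4.
Byte at offset 21: 0x7C = 01111100 → 1-byte char (#7). Advance 1.
Reached end at offset 22 after 7 code points.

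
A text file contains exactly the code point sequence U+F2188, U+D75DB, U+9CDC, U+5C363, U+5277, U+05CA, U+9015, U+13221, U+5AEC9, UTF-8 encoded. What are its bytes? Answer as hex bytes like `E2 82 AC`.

U+F2188: 4-byte form → F3 B2 86 88.
U+D75DB: 4-byte form → F3 97 97 9B.
U+9CDC: 3-byte form → E9 B3 9C.
U+5C363: 4-byte form → F1 9C 8D A3.
U+5277: 3-byte form → E5 89 B7.
U+05CA: 2-byte form → D7 8A.
U+9015: 3-byte form → E9 80 95.
U+13221: 4-byte form → F0 93 88 A1.
U+5AEC9: 4-byte form → F1 9A BB 89.
Concatenated (31 bytes): F3 B2 86 88 F3 97 97 9B E9 B3 9C F1 9C 8D A3 E5 89 B7 D7 8A E9 80 95 F0 93 88 A1 F1 9A BB 89.

F3 B2 86 88 F3 97 97 9B E9 B3 9C F1 9C 8D A3 E5 89 B7 D7 8A E9 80 95 F0 93 88 A1 F1 9A BB 89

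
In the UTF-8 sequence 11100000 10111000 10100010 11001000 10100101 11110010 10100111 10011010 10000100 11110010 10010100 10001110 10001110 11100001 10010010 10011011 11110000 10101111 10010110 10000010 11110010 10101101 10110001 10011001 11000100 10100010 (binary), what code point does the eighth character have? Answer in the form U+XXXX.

Offset 0: leading byte 0xE0 = 11100000 → 3-byte char #1 = E0 B8 A2.
Offset 3: leading byte 0xC8 = 11001000 → 2-byte char #2 = C8 A5.
Offset 5: leading byte 0xF2 = 11110010 → 4-byte char #3 = F2 A7 9A 84.
Offset 9: leading byte 0xF2 = 11110010 → 4-byte char #4 = F2 94 8E 8E.
Offset 13: leading byte 0xE1 = 11100001 → 3-byte char #5 = E1 92 9B.
Offset 16: leading byte 0xF0 = 11110000 → 4-byte char #6 = F0 AF 96 82.
Offset 20: leading byte 0xF2 = 11110010 → 4-byte char #7 = F2 AD B1 99.
Offset 24: leading byte 0xC4 = 11000100 → 2-byte char #8 = C4 A2.
Leading byte 0xC4 = 11000100 matches 110xxxxx → 2-byte sequence.
Byte 1: 0xC4 = 11000100, payload 00100 (5 bits).
Byte 2: 0xA2 = 10100010 (10xxxxxx ✓), payload 100010.
Concatenate: 00100100010 = 0x122 (11 bits → U+0122).

U+0122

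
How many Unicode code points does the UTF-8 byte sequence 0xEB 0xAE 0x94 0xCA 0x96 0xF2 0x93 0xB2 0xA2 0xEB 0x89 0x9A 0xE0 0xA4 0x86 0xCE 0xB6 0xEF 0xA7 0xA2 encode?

7

Byte at offset 0: 0xEB = 11101011 → 3-byte char (#1). Advance 3.
Byte at offset 3: 0xCA = 11001010 → 2-byte char (#2). Advance 2.
Byte at offset 5: 0xF2 = 11110010 → 4-byte char (#3). Advance 4.
Byte at offset 9: 0xEB = 11101011 → 3-byte char (#4). Advance 3.
Byte at offset 12: 0xE0 = 11100000 → 3-byte char (#5). Advance 3.
Byte at offset 15: 0xCE = 11001110 → 2-byte char (#6). Advance 2.
Byte at offset 17: 0xEF = 11101111 → 3-byte char (#7). Advance 3.
Reached end at offset 20 after 7 code points.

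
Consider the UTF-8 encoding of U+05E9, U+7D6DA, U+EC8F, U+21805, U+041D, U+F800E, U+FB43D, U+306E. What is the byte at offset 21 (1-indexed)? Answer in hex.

0xBB

1-indexed offset 21 is 0-indexed offset 20.
U+05E9 → 2-byte form D7 A9 at offsets 0–1.
U+7D6DA → 4-byte form F1 BD 9B 9A at offsets 2–5.
U+EC8F → 3-byte form EE B2 8F at offsets 6–8.
U+21805 → 4-byte form F0 A1 A0 85 at offsets 9–12.
U+041D → 2-byte form D0 9D at offsets 13–14.
U+F800E → 4-byte form F3 B8 80 8E at offsets 15–18.
U+FB43D → 4-byte form F3 BB 90 BD at offsets 19–22.
Offset 20 falls in char 7's range; it's byte 2 of F3 BB 90 BD = 0xBB.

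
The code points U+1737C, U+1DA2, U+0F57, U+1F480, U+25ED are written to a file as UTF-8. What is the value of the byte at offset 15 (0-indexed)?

U+1737C → 4-byte form F0 97 8D BC at offsets 0–3.
U+1DA2 → 3-byte form E1 B6 A2 at offsets 4–6.
U+0F57 → 3-byte form E0 BD 97 at offsets 7–9.
U+1F480 → 4-byte form F0 9F 92 80 at offsets 10–13.
U+25ED → 3-byte form E2 97 AD at offsets 14–16.
Offset 15 falls in char 5's range; it's byte 2 of E2 97 AD = 0x97.

0x97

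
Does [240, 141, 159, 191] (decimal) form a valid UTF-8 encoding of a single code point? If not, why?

Leading byte 0xF0 = 11110000 → 4-byte form.
Continuation bytes all match 10xxxxxx. Payload decodes to 0xD7FF.
But 0xD7FF < 0x10000, the minimum for a 4-byte sequence — this is an overlong encoding.

invalid (overlong encoding)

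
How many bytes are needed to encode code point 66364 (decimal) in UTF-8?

4

U+1033C = 0x1033C. UTF-8 uses 1 byte below 0x80, 2 below 0x800, 3 below 0x10000, 4 up to 0x10FFFF. 0x1033C is in U+10000–U+10FFFF → 4 bytes.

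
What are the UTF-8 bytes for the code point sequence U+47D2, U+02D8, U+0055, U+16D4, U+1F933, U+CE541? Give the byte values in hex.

E4 9F 92 CB 98 55 E1 9B 94 F0 9F A4 B3 F3 8E 95 81

U+47D2: 3-byte form → E4 9F 92.
U+02D8: 2-byte form → CB 98.
U+0055: 1-byte form → 55.
U+16D4: 3-byte form → E1 9B 94.
U+1F933: 4-byte form → F0 9F A4 B3.
U+CE541: 4-byte form → F3 8E 95 81.
Concatenated (17 bytes): E4 9F 92 CB 98 55 E1 9B 94 F0 9F A4 B3 F3 8E 95 81.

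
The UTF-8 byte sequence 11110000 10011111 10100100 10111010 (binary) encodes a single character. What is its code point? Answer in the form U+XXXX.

U+1F93A

Leading byte 0xF0 = 11110000 matches 11110xxx → 4-byte sequence.
Byte 1: 0xF0 = 11110000, payload 000 (3 bits).
Byte 2: 0x9F = 10011111 (10xxxxxx ✓), payload 011111.
Byte 3: 0xA4 = 10100100 (10xxxxxx ✓), payload 100100.
Byte 4: 0xBA = 10111010 (10xxxxxx ✓), payload 111010.
Concatenate: 000011111100100111010 = 0x1F93A (21 bits → U+1F93A).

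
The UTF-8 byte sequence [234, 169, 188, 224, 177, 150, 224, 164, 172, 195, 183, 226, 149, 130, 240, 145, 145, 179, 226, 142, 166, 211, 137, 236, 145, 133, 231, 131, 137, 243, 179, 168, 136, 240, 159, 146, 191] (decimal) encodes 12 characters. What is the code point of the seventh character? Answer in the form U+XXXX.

U+23A6

Offset 0: leading byte 0xEA = 11101010 → 3-byte char #1 = EA A9 BC.
Offset 3: leading byte 0xE0 = 11100000 → 3-byte char #2 = E0 B1 96.
Offset 6: leading byte 0xE0 = 11100000 → 3-byte char #3 = E0 A4 AC.
Offset 9: leading byte 0xC3 = 11000011 → 2-byte char #4 = C3 B7.
Offset 11: leading byte 0xE2 = 11100010 → 3-byte char #5 = E2 95 82.
Offset 14: leading byte 0xF0 = 11110000 → 4-byte char #6 = F0 91 91 B3.
Offset 18: leading byte 0xE2 = 11100010 → 3-byte char #7 = E2 8E A6.
Leading byte 0xE2 = 11100010 matches 1110xxxx → 3-byte sequence.
Byte 1: 0xE2 = 11100010, payload 0010 (4 bits).
Byte 2: 0x8E = 10001110 (10xxxxxx ✓), payload 001110.
Byte 3: 0xA6 = 10100110 (10xxxxxx ✓), payload 100110.
Concatenate: 0010001110100110 = 0x23A6 (16 bits → U+23A6).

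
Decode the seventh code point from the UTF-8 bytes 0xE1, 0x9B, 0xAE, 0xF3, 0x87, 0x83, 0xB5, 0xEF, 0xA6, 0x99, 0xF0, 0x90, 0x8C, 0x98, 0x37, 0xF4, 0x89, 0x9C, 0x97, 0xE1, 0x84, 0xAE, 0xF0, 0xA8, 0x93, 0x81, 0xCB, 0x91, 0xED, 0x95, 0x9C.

Offset 0: leading byte 0xE1 = 11100001 → 3-byte char #1 = E1 9B AE.
Offset 3: leading byte 0xF3 = 11110011 → 4-byte char #2 = F3 87 83 B5.
Offset 7: leading byte 0xEF = 11101111 → 3-byte char #3 = EF A6 99.
Offset 10: leading byte 0xF0 = 11110000 → 4-byte char #4 = F0 90 8C 98.
Offset 14: leading byte 0x37 = 00110111 → 1-byte char #5 = 37.
Offset 15: leading byte 0xF4 = 11110100 → 4-byte char #6 = F4 89 9C 97.
Offset 19: leading byte 0xE1 = 11100001 → 3-byte char #7 = E1 84 AE.
Leading byte 0xE1 = 11100001 matches 1110xxxx → 3-byte sequence.
Byte 1: 0xE1 = 11100001, payload 0001 (4 bits).
Byte 2: 0x84 = 10000100 (10xxxxxx ✓), payload 000100.
Byte 3: 0xAE = 10101110 (10xxxxxx ✓), payload 101110.
Concatenate: 0001000100101110 = 0x112E (16 bits → U+112E).

U+112E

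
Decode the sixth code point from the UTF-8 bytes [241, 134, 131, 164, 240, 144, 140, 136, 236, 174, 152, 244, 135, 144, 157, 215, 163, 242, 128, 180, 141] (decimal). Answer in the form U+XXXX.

U+80D0D

Offset 0: leading byte 0xF1 = 11110001 → 4-byte char #1 = F1 86 83 A4.
Offset 4: leading byte 0xF0 = 11110000 → 4-byte char #2 = F0 90 8C 88.
Offset 8: leading byte 0xEC = 11101100 → 3-byte char #3 = EC AE 98.
Offset 11: leading byte 0xF4 = 11110100 → 4-byte char #4 = F4 87 90 9D.
Offset 15: leading byte 0xD7 = 11010111 → 2-byte char #5 = D7 A3.
Offset 17: leading byte 0xF2 = 11110010 → 4-byte char #6 = F2 80 B4 8D.
Leading byte 0xF2 = 11110010 matches 11110xxx → 4-byte sequence.
Byte 1: 0xF2 = 11110010, payload 010 (3 bits).
Byte 2: 0x80 = 10000000 (10xxxxxx ✓), payload 000000.
Byte 3: 0xB4 = 10110100 (10xxxxxx ✓), payload 110100.
Byte 4: 0x8D = 10001101 (10xxxxxx ✓), payload 001101.
Concatenate: 010000000110100001101 = 0x80D0D (21 bits → U+80D0D).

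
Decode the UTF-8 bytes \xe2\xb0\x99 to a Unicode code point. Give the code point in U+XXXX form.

Leading byte 0xE2 = 11100010 matches 1110xxxx → 3-byte sequence.
Byte 1: 0xE2 = 11100010, payload 0010 (4 bits).
Byte 2: 0xB0 = 10110000 (10xxxxxx ✓), payload 110000.
Byte 3: 0x99 = 10011001 (10xxxxxx ✓), payload 011001.
Concatenate: 0010110000011001 = 0x2C19 (16 bits → U+2C19).

U+2C19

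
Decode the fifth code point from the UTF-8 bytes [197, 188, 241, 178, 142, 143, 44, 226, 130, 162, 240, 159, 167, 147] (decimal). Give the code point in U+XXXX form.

U+1F9D3

Offset 0: leading byte 0xC5 = 11000101 → 2-byte char #1 = C5 BC.
Offset 2: leading byte 0xF1 = 11110001 → 4-byte char #2 = F1 B2 8E 8F.
Offset 6: leading byte 0x2C = 00101100 → 1-byte char #3 = 2C.
Offset 7: leading byte 0xE2 = 11100010 → 3-byte char #4 = E2 82 A2.
Offset 10: leading byte 0xF0 = 11110000 → 4-byte char #5 = F0 9F A7 93.
Leading byte 0xF0 = 11110000 matches 11110xxx → 4-byte sequence.
Byte 1: 0xF0 = 11110000, payload 000 (3 bits).
Byte 2: 0x9F = 10011111 (10xxxxxx ✓), payload 011111.
Byte 3: 0xA7 = 10100111 (10xxxxxx ✓), payload 100111.
Byte 4: 0x93 = 10010011 (10xxxxxx ✓), payload 010011.
Concatenate: 000011111100111010011 = 0x1F9D3 (21 bits → U+1F9D3).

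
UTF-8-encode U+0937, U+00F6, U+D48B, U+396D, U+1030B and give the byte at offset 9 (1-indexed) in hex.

1-indexed offset 9 is 0-indexed offset 8.
U+0937 → 3-byte form E0 A4 B7 at offsets 0–2.
U+00F6 → 2-byte form C3 B6 at offsets 3–4.
U+D48B → 3-byte form ED 92 8B at offsets 5–7.
U+396D → 3-byte form E3 A5 AD at offsets 8–10.
Offset 8 falls in char 4's range; it's byte 1 of E3 A5 AD = 0xE3.

0xE3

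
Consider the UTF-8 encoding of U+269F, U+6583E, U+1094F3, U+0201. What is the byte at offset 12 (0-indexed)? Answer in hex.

0x81

U+269F → 3-byte form E2 9A 9F at offsets 0–2.
U+6583E → 4-byte form F1 A5 A0 BE at offsets 3–6.
U+1094F3 → 4-byte form F4 89 93 B3 at offsets 7–10.
U+0201 → 2-byte form C8 81 at offsets 11–12.
Offset 12 falls in char 4's range; it's byte 2 of C8 81 = 0x81.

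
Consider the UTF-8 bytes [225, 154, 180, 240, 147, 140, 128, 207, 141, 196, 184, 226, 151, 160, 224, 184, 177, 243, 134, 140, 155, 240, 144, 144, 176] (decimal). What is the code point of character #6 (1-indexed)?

Offset 0: leading byte 0xE1 = 11100001 → 3-byte char #1 = E1 9A B4.
Offset 3: leading byte 0xF0 = 11110000 → 4-byte char #2 = F0 93 8C 80.
Offset 7: leading byte 0xCF = 11001111 → 2-byte char #3 = CF 8D.
Offset 9: leading byte 0xC4 = 11000100 → 2-byte char #4 = C4 B8.
Offset 11: leading byte 0xE2 = 11100010 → 3-byte char #5 = E2 97 A0.
Offset 14: leading byte 0xE0 = 11100000 → 3-byte char #6 = E0 B8 B1.
Leading byte 0xE0 = 11100000 matches 1110xxxx → 3-byte sequence.
Byte 1: 0xE0 = 11100000, payload 0000 (4 bits).
Byte 2: 0xB8 = 10111000 (10xxxxxx ✓), payload 111000.
Byte 3: 0xB1 = 10110001 (10xxxxxx ✓), payload 110001.
Concatenate: 0000111000110001 = 0xE31 (16 bits → U+0E31).

U+0E31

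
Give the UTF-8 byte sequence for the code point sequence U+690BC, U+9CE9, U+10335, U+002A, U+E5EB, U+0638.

U+690BC: 4-byte form → F1 A9 82 BC.
U+9CE9: 3-byte form → E9 B3 A9.
U+10335: 4-byte form → F0 90 8C B5.
U+002A: 1-byte form → 2A.
U+E5EB: 3-byte form → EE 97 AB.
U+0638: 2-byte form → D8 B8.
Concatenated (17 bytes): F1 A9 82 BC E9 B3 A9 F0 90 8C B5 2A EE 97 AB D8 B8.

F1 A9 82 BC E9 B3 A9 F0 90 8C B5 2A EE 97 AB D8 B8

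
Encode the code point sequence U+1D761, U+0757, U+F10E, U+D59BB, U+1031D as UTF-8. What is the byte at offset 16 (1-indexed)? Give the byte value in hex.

1-indexed offset 16 is 0-indexed offset 15.
U+1D761 → 4-byte form F0 9D 9D A1 at offsets 0–3.
U+0757 → 2-byte form DD 97 at offsets 4–5.
U+F10E → 3-byte form EF 84 8E at offsets 6–8.
U+D59BB → 4-byte form F3 95 A6 BB at offsets 9–12.
U+1031D → 4-byte form F0 90 8C 9D at offsets 13–16.
Offset 15 falls in char 5's range; it's byte 3 of F0 90 8C 9D = 0x8C.

0x8C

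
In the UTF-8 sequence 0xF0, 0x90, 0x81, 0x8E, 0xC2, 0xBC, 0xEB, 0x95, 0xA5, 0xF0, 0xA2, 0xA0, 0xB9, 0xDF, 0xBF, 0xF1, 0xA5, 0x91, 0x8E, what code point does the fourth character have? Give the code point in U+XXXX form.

Offset 0: leading byte 0xF0 = 11110000 → 4-byte char #1 = F0 90 81 8E.
Offset 4: leading byte 0xC2 = 11000010 → 2-byte char #2 = C2 BC.
Offset 6: leading byte 0xEB = 11101011 → 3-byte char #3 = EB 95 A5.
Offset 9: leading byte 0xF0 = 11110000 → 4-byte char #4 = F0 A2 A0 B9.
Leading byte 0xF0 = 11110000 matches 11110xxx → 4-byte sequence.
Byte 1: 0xF0 = 11110000, payload 000 (3 bits).
Byte 2: 0xA2 = 10100010 (10xxxxxx ✓), payload 100010.
Byte 3: 0xA0 = 10100000 (10xxxxxx ✓), payload 100000.
Byte 4: 0xB9 = 10111001 (10xxxxxx ✓), payload 111001.
Concatenate: 000100010100000111001 = 0x22839 (21 bits → U+22839).

U+22839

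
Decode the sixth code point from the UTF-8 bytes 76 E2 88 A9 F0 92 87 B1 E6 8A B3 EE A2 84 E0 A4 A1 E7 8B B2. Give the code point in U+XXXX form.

U+0921

Offset 0: leading byte 0x76 = 01110110 → 1-byte char #1 = 76.
Offset 1: leading byte 0xE2 = 11100010 → 3-byte char #2 = E2 88 A9.
Offset 4: leading byte 0xF0 = 11110000 → 4-byte char #3 = F0 92 87 B1.
Offset 8: leading byte 0xE6 = 11100110 → 3-byte char #4 = E6 8A B3.
Offset 11: leading byte 0xEE = 11101110 → 3-byte char #5 = EE A2 84.
Offset 14: leading byte 0xE0 = 11100000 → 3-byte char #6 = E0 A4 A1.
Leading byte 0xE0 = 11100000 matches 1110xxxx → 3-byte sequence.
Byte 1: 0xE0 = 11100000, payload 0000 (4 bits).
Byte 2: 0xA4 = 10100100 (10xxxxxx ✓), payload 100100.
Byte 3: 0xA1 = 10100001 (10xxxxxx ✓), payload 100001.
Concatenate: 0000100100100001 = 0x921 (16 bits → U+0921).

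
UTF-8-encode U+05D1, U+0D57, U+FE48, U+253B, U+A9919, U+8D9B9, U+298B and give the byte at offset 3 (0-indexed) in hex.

U+05D1 → 2-byte form D7 91 at offsets 0–1.
U+0D57 → 3-byte form E0 B5 97 at offsets 2–4.
Offset 3 falls in char 2's range; it's byte 2 of E0 B5 97 = 0xB5.

0xB5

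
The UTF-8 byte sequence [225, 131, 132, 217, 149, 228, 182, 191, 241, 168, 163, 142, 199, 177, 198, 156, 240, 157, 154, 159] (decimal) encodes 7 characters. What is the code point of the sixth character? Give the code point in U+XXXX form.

Offset 0: leading byte 0xE1 = 11100001 → 3-byte char #1 = E1 83 84.
Offset 3: leading byte 0xD9 = 11011001 → 2-byte char #2 = D9 95.
Offset 5: leading byte 0xE4 = 11100100 → 3-byte char #3 = E4 B6 BF.
Offset 8: leading byte 0xF1 = 11110001 → 4-byte char #4 = F1 A8 A3 8E.
Offset 12: leading byte 0xC7 = 11000111 → 2-byte char #5 = C7 B1.
Offset 14: leading byte 0xC6 = 11000110 → 2-byte char #6 = C6 9C.
Leading byte 0xC6 = 11000110 matches 110xxxxx → 2-byte sequence.
Byte 1: 0xC6 = 11000110, payload 00110 (5 bits).
Byte 2: 0x9C = 10011100 (10xxxxxx ✓), payload 011100.
Concatenate: 00110011100 = 0x19C (11 bits → U+019C).

U+019C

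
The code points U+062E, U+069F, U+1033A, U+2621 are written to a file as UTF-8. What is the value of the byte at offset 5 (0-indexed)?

0x90

U+062E → 2-byte form D8 AE at offsets 0–1.
U+069F → 2-byte form DA 9F at offsets 2–3.
U+1033A → 4-byte form F0 90 8C BA at offsets 4–7.
Offset 5 falls in char 3's range; it's byte 2 of F0 90 8C BA = 0x90.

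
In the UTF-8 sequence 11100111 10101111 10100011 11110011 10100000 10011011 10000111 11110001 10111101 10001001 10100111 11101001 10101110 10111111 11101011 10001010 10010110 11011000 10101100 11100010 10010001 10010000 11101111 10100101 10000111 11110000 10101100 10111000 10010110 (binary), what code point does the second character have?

Offset 0: leading byte 0xE7 = 11100111 → 3-byte char #1 = E7 AF A3.
Offset 3: leading byte 0xF3 = 11110011 → 4-byte char #2 = F3 A0 9B 87.
Leading byte 0xF3 = 11110011 matches 11110xxx → 4-byte sequence.
Byte 1: 0xF3 = 11110011, payload 011 (3 bits).
Byte 2: 0xA0 = 10100000 (10xxxxxx ✓), payload 100000.
Byte 3: 0x9B = 10011011 (10xxxxxx ✓), payload 011011.
Byte 4: 0x87 = 10000111 (10xxxxxx ✓), payload 000111.
Concatenate: 011100000011011000111 = 0xE06C7 (21 bits → U+E06C7).

U+E06C7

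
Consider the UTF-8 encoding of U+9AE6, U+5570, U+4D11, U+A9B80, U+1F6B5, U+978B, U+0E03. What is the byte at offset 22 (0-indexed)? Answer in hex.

0x83

U+9AE6 → 3-byte form E9 AB A6 at offsets 0–2.
U+5570 → 3-byte form E5 95 B0 at offsets 3–5.
U+4D11 → 3-byte form E4 B4 91 at offsets 6–8.
U+A9B80 → 4-byte form F2 A9 AE 80 at offsets 9–12.
U+1F6B5 → 4-byte form F0 9F 9A B5 at offsets 13–16.
U+978B → 3-byte form E9 9E 8B at offsets 17–19.
U+0E03 → 3-byte form E0 B8 83 at offsets 20–22.
Offset 22 falls in char 7's range; it's byte 3 of E0 B8 83 = 0x83.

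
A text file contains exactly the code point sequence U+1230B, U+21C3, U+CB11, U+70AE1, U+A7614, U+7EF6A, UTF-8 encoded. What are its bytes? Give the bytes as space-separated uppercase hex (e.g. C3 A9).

U+1230B: 4-byte form → F0 92 8C 8B.
U+21C3: 3-byte form → E2 87 83.
U+CB11: 3-byte form → EC AC 91.
U+70AE1: 4-byte form → F1 B0 AB A1.
U+A7614: 4-byte form → F2 A7 98 94.
U+7EF6A: 4-byte form → F1 BE BD AA.
Concatenated (22 bytes): F0 92 8C 8B E2 87 83 EC AC 91 F1 B0 AB A1 F2 A7 98 94 F1 BE BD AA.

F0 92 8C 8B E2 87 83 EC AC 91 F1 B0 AB A1 F2 A7 98 94 F1 BE BD AA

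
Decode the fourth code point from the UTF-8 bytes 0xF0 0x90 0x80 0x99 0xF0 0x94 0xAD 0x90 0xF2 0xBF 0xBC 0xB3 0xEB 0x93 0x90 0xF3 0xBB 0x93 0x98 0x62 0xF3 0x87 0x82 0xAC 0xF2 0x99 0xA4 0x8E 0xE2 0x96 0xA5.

Offset 0: leading byte 0xF0 = 11110000 → 4-byte char #1 = F0 90 80 99.
Offset 4: leading byte 0xF0 = 11110000 → 4-byte char #2 = F0 94 AD 90.
Offset 8: leading byte 0xF2 = 11110010 → 4-byte char #3 = F2 BF BC B3.
Offset 12: leading byte 0xEB = 11101011 → 3-byte char #4 = EB 93 90.
Leading byte 0xEB = 11101011 matches 1110xxxx → 3-byte sequence.
Byte 1: 0xEB = 11101011, payload 1011 (4 bits).
Byte 2: 0x93 = 10010011 (10xxxxxx ✓), payload 010011.
Byte 3: 0x90 = 10010000 (10xxxxxx ✓), payload 010000.
Concatenate: 1011010011010000 = 0xB4D0 (16 bits → U+B4D0).

U+B4D0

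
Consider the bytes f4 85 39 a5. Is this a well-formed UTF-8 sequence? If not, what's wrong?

Leading byte 0xF4 = 11110100 → 4-byte form.
Byte 3 is 0x39 = 00111001, which is not 10xxxxxx — expected a continuation byte.

invalid (non-continuation byte where continuation expected)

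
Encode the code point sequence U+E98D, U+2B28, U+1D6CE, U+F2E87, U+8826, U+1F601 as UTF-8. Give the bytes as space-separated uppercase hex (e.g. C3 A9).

EE A6 8D E2 AC A8 F0 9D 9B 8E F3 B2 BA 87 E8 A0 A6 F0 9F 98 81

U+E98D: 3-byte form → EE A6 8D.
U+2B28: 3-byte form → E2 AC A8.
U+1D6CE: 4-byte form → F0 9D 9B 8E.
U+F2E87: 4-byte form → F3 B2 BA 87.
U+8826: 3-byte form → E8 A0 A6.
U+1F601: 4-byte form → F0 9F 98 81.
Concatenated (21 bytes): EE A6 8D E2 AC A8 F0 9D 9B 8E F3 B2 BA 87 E8 A0 A6 F0 9F 98 81.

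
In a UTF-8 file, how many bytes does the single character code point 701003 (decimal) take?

4

U+AB24B = 0xAB24B. UTF-8 uses 1 byte below 0x80, 2 below 0x800, 3 below 0x10000, 4 up to 0x10FFFF. 0xAB24B is in U+10000–U+10FFFF → 4 bytes.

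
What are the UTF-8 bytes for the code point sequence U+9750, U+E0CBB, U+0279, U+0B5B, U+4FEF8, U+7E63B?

E9 9D 90 F3 A0 B2 BB C9 B9 E0 AD 9B F1 8F BB B8 F1 BE 98 BB

U+9750: 3-byte form → E9 9D 90.
U+E0CBB: 4-byte form → F3 A0 B2 BB.
U+0279: 2-byte form → C9 B9.
U+0B5B: 3-byte form → E0 AD 9B.
U+4FEF8: 4-byte form → F1 8F BB B8.
U+7E63B: 4-byte form → F1 BE 98 BB.
Concatenated (20 bytes): E9 9D 90 F3 A0 B2 BB C9 B9 E0 AD 9B F1 8F BB B8 F1 BE 98 BB.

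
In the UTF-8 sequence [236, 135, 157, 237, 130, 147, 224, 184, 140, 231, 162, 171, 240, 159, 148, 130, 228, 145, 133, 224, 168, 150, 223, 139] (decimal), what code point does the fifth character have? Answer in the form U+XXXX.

Offset 0: leading byte 0xEC = 11101100 → 3-byte char #1 = EC 87 9D.
Offset 3: leading byte 0xED = 11101101 → 3-byte char #2 = ED 82 93.
Offset 6: leading byte 0xE0 = 11100000 → 3-byte char #3 = E0 B8 8C.
Offset 9: leading byte 0xE7 = 11100111 → 3-byte char #4 = E7 A2 AB.
Offset 12: leading byte 0xF0 = 11110000 → 4-byte char #5 = F0 9F 94 82.
Leading byte 0xF0 = 11110000 matches 11110xxx → 4-byte sequence.
Byte 1: 0xF0 = 11110000, payload 000 (3 bits).
Byte 2: 0x9F = 10011111 (10xxxxxx ✓), payload 011111.
Byte 3: 0x94 = 10010100 (10xxxxxx ✓), payload 010100.
Byte 4: 0x82 = 10000010 (10xxxxxx ✓), payload 000010.
Concatenate: 000011111010100000010 = 0x1F502 (21 bits → U+1F502).

U+1F502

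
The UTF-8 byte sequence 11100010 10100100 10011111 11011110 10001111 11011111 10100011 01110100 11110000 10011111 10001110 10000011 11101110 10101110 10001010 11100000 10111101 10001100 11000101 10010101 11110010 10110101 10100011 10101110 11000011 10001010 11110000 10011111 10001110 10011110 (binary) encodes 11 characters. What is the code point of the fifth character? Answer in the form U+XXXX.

U+1F383

Offset 0: leading byte 0xE2 = 11100010 → 3-byte char #1 = E2 A4 9F.
Offset 3: leading byte 0xDE = 11011110 → 2-byte char #2 = DE 8F.
Offset 5: leading byte 0xDF = 11011111 → 2-byte char #3 = DF A3.
Offset 7: leading byte 0x74 = 01110100 → 1-byte char #4 = 74.
Offset 8: leading byte 0xF0 = 11110000 → 4-byte char #5 = F0 9F 8E 83.
Leading byte 0xF0 = 11110000 matches 11110xxx → 4-byte sequence.
Byte 1: 0xF0 = 11110000, payload 000 (3 bits).
Byte 2: 0x9F = 10011111 (10xxxxxx ✓), payload 011111.
Byte 3: 0x8E = 10001110 (10xxxxxx ✓), payload 001110.
Byte 4: 0x83 = 10000011 (10xxxxxx ✓), payload 000011.
Concatenate: 000011111001110000011 = 0x1F383 (21 bits → U+1F383).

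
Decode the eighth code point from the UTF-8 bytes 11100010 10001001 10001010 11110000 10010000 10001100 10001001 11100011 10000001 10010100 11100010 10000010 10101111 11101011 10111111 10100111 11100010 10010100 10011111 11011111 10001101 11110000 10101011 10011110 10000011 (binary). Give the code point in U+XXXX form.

Offset 0: leading byte 0xE2 = 11100010 → 3-byte char #1 = E2 89 8A.
Offset 3: leading byte 0xF0 = 11110000 → 4-byte char #2 = F0 90 8C 89.
Offset 7: leading byte 0xE3 = 11100011 → 3-byte char #3 = E3 81 94.
Offset 10: leading byte 0xE2 = 11100010 → 3-byte char #4 = E2 82 AF.
Offset 13: leading byte 0xEB = 11101011 → 3-byte char #5 = EB BF A7.
Offset 16: leading byte 0xE2 = 11100010 → 3-byte char #6 = E2 94 9F.
Offset 19: leading byte 0xDF = 11011111 → 2-byte char #7 = DF 8D.
Offset 21: leading byte 0xF0 = 11110000 → 4-byte char #8 = F0 AB 9E 83.
Leading byte 0xF0 = 11110000 matches 11110xxx → 4-byte sequence.
Byte 1: 0xF0 = 11110000, payload 000 (3 bits).
Byte 2: 0xAB = 10101011 (10xxxxxx ✓), payload 101011.
Byte 3: 0x9E = 10011110 (10xxxxxx ✓), payload 011110.
Byte 4: 0x83 = 10000011 (10xxxxxx ✓), payload 000011.
Concatenate: 000101011011110000011 = 0x2B783 (21 bits → U+2B783).

U+2B783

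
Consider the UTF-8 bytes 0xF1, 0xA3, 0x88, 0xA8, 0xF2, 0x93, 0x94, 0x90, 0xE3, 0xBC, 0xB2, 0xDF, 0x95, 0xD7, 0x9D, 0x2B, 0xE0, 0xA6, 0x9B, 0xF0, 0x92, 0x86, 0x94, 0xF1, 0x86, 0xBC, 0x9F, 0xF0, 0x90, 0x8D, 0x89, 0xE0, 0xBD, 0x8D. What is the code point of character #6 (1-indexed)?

Offset 0: leading byte 0xF1 = 11110001 → 4-byte char #1 = F1 A3 88 A8.
Offset 4: leading byte 0xF2 = 11110010 → 4-byte char #2 = F2 93 94 90.
Offset 8: leading byte 0xE3 = 11100011 → 3-byte char #3 = E3 BC B2.
Offset 11: leading byte 0xDF = 11011111 → 2-byte char #4 = DF 95.
Offset 13: leading byte 0xD7 = 11010111 → 2-byte char #5 = D7 9D.
Offset 15: leading byte 0x2B = 00101011 → 1-byte char #6 = 2B.
Leading byte 0x2B = 00101011 matches 0xxxxxxx → 1-byte sequence.
Byte 1: 0x2B = 00101011, payload 0101011 (7 bits).
Concatenate: 0101011 = 0x2B (7 bits → U+002B).

U+002B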